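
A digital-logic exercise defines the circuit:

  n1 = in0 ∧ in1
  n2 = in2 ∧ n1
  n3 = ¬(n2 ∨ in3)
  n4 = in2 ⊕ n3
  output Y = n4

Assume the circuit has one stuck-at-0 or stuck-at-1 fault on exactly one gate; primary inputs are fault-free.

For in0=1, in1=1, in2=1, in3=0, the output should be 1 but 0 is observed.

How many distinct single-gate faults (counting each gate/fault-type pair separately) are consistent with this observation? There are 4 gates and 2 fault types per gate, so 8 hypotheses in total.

Fault-free: n1=1, n2=1, n3=0, n4=1 → 1. Observed 0.
  n1 stuck-at-0: output 0 ✓
  n1 stuck-at-1: output 1 ✗
  n2 stuck-at-0: output 0 ✓
  n2 stuck-at-1: output 1 ✗
  n3 stuck-at-0: output 1 ✗
  n3 stuck-at-1: output 0 ✓
  n4 stuck-at-0: output 0 ✓
  n4 stuck-at-1: output 1 ✗
Consistent faults: {n1 stuck-at-0, n2 stuck-at-0, n3 stuck-at-1, n4 stuck-at-0} — 4 in all.

4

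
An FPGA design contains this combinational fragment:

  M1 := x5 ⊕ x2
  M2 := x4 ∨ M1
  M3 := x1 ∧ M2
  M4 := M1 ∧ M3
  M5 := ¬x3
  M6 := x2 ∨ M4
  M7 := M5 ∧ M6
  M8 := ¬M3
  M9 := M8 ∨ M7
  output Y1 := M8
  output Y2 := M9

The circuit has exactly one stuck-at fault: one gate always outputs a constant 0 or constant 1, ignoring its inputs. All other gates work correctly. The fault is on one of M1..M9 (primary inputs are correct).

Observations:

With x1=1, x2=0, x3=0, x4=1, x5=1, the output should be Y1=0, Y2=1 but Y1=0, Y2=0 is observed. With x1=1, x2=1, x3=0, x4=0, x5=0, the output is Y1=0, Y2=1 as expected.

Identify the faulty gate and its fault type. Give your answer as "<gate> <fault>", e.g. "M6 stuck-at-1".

M4 stuck-at-0

Fault-free values for test 1 (x1=1, x2=0, x3=0, x4=1, x5=1): M1=1, M2=1, M3=1, M4=1, M5=1, M6=1, M7=1, M8=0, M9=1, giving Y1=0, Y2=1. Observed Y1=0, Y2=0.
Test 1: faults giving observed Y1=0, Y2=0 are {M1 stuck-at-0, M4 stuck-at-0, M5 stuck-at-0, M6 stuck-at-0, M7 stuck-at-0, M9 stuck-at-0}.
Test 2 (x1=1, x2=1, x3=0, x4=0, x5=0): fault-free M1=1, M2=1, M3=1, M4=1, M5=1, M6=1, M7=1, M8=0, M9=1 → Y1=0, Y2=1; observed Y1=0, Y2=1. Eliminates M1 stuck-at-0, M5 stuck-at-0, M6 stuck-at-0, M7 stuck-at-0, M9 stuck-at-0.
Only M4 stuck-at-0 is consistent with every test.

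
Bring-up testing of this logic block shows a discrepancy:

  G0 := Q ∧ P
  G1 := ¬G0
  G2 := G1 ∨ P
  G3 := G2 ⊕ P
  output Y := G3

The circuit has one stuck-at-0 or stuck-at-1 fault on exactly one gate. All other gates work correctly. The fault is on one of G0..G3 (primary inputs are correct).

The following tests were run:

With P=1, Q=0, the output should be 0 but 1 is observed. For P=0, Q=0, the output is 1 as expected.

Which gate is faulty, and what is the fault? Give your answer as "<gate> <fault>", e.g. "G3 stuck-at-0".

Fault-free values for test 1 (P=1, Q=0): G0=0, G1=1, G2=1, G3=0, giving Y=0. Observed 1.
Test 1: faults giving observed 1 are {G2 stuck-at-0, G3 stuck-at-1}.
Test 2 (P=0, Q=0): fault-free G0=0, G1=1, G2=1, G3=1 → 1; observed 1. Eliminates G2 stuck-at-0.
Only G3 stuck-at-1 is consistent with every test.

G3 stuck-at-1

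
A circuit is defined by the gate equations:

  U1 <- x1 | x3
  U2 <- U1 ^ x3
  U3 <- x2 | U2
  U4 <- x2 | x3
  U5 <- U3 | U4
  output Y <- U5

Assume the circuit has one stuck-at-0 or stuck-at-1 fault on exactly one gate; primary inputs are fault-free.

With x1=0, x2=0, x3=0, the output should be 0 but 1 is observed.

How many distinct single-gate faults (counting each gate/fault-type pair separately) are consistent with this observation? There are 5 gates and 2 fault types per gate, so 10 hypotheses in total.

Fault-free: U1=0, U2=0, U3=0, U4=0, U5=0 → 0. Observed 1.
  U1 stuck-at-0: output 0 ✗
  U1 stuck-at-1: output 1 ✓
  U2 stuck-at-0: output 0 ✗
  U2 stuck-at-1: output 1 ✓
  U3 stuck-at-0: output 0 ✗
  U3 stuck-at-1: output 1 ✓
  U4 stuck-at-0: output 0 ✗
  U4 stuck-at-1: output 1 ✓
  U5 stuck-at-0: output 0 ✗
  U5 stuck-at-1: output 1 ✓
Consistent faults: {U1 stuck-at-1, U2 stuck-at-1, U3 stuck-at-1, U4 stuck-at-1, U5 stuck-at-1} — 5 in all.

5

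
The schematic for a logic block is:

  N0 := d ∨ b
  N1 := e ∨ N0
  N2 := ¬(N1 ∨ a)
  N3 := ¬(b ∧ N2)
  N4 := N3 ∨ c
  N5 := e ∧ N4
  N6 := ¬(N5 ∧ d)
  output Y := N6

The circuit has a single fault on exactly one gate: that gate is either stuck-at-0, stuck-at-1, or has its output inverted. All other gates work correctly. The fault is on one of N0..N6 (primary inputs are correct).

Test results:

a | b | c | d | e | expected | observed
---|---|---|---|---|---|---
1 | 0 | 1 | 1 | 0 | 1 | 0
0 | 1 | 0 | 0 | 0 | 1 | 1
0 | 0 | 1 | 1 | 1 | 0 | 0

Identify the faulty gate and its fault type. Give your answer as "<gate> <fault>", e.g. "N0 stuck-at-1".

N5 stuck-at-1

Fault-free values for test 1 (a=1, b=0, c=1, d=1, e=0): N0=1, N1=1, N2=0, N3=1, N4=1, N5=0, N6=1, giving Y=1. Observed 0.
Test 1: faults giving observed 0 are {N5 stuck-at-1, N5 inverted output, N6 stuck-at-0, N6 inverted output}.
Test 2 (a=0, b=1, c=0, d=0, e=0): fault-free N0=1, N1=1, N2=0, N3=1, N4=1, N5=0, N6=1 → 1; observed 1. Eliminates N6 stuck-at-0, N6 inverted output.
Test 3 (a=0, b=0, c=1, d=1, e=1): fault-free N0=1, N1=1, N2=0, N3=1, N4=1, N5=1, N6=0 → 0; observed 0. Eliminates N5 inverted output.
Only N5 stuck-at-1 is consistent with every test.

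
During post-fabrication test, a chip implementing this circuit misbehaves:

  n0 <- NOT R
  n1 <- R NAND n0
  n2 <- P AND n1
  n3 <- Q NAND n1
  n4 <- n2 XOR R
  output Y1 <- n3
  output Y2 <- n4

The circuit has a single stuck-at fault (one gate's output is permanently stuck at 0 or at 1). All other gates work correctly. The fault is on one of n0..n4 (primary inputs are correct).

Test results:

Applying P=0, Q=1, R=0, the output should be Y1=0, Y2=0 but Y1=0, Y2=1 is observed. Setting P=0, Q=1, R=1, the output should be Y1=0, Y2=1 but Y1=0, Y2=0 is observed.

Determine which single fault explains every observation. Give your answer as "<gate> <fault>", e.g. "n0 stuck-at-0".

Fault-free values for test 1 (P=0, Q=1, R=0): n0=1, n1=1, n2=0, n3=0, n4=0, giving Y1=0, Y2=0. Observed Y1=0, Y2=1.
Test 1: faults giving observed Y1=0, Y2=1 are {n2 stuck-at-1, n4 stuck-at-1}.
Test 2 (P=0, Q=1, R=1): fault-free n0=0, n1=1, n2=0, n3=0, n4=1 → Y1=0, Y2=1; observed Y1=0, Y2=0. Eliminates n4 stuck-at-1.
Only n2 stuck-at-1 is consistent with every test.

n2 stuck-at-1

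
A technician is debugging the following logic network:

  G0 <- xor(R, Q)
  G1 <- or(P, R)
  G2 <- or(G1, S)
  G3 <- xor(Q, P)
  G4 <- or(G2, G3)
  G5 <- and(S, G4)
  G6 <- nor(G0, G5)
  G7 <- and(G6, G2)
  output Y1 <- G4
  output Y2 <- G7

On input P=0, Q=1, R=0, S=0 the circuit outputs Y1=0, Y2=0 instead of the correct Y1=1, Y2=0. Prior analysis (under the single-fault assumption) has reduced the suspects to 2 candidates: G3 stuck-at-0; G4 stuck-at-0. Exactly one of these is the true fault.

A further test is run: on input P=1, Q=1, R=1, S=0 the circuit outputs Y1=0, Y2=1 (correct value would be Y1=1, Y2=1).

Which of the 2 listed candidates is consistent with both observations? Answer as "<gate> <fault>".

G4 stuck-at-0

Evaluate each candidate on input P=1, Q=1, R=1, S=0:
  G3 stuck-at-0: G0=0, G1=1, G2=1, G3=0 [stuck-at-0], G4=1, G5=0, G6=1, G7=1 → Y1=1, Y2=1 — eliminated
  G4 stuck-at-0: G0=0, G1=1, G2=1, G3=0, G4=0 [stuck-at-0], G5=0, G6=1, G7=1 → Y1=0, Y2=1 — matches
Only G4 stuck-at-0 reproduces the observed Y1=0, Y2=1.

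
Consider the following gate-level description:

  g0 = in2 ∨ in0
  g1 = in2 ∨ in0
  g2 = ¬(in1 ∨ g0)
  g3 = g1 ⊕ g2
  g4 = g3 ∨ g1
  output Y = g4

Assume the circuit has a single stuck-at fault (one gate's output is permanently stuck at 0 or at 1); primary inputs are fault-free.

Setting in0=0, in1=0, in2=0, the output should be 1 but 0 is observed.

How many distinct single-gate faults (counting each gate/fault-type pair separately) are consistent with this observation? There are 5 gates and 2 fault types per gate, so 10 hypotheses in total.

Fault-free: g0=0, g1=0, g2=1, g3=1, g4=1 → 1. Observed 0.
  g0 stuck-at-0: output 1 ✗
  g0 stuck-at-1: output 0 ✓
  g1 stuck-at-0: output 1 ✗
  g1 stuck-at-1: output 1 ✗
  g2 stuck-at-0: output 0 ✓
  g2 stuck-at-1: output 1 ✗
  g3 stuck-at-0: output 0 ✓
  g3 stuck-at-1: output 1 ✗
  g4 stuck-at-0: output 0 ✓
  g4 stuck-at-1: output 1 ✗
Consistent faults: {g0 stuck-at-1, g2 stuck-at-0, g3 stuck-at-0, g4 stuck-at-0} — 4 in all.

4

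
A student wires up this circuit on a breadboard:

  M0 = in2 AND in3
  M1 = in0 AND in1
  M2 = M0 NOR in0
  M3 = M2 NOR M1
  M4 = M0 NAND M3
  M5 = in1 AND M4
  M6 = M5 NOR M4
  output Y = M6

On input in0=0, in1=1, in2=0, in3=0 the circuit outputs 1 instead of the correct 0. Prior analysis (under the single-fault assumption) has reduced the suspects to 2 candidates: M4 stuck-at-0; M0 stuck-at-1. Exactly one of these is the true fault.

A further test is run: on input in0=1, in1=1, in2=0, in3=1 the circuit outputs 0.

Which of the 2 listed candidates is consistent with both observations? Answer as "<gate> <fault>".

Evaluate each candidate on input in0=1, in1=1, in2=0, in3=1:
  M4 stuck-at-0: M0=0, M1=1, M2=0, M3=0, M4=0 [stuck-at-0], M5=0, M6=1 → 1 — eliminated
  M0 stuck-at-1: M0=1 [stuck-at-1], M1=1, M2=0, M3=0, M4=1, M5=1, M6=0 → 0 — matches
Only M0 stuck-at-1 reproduces the observed 0.

M0 stuck-at-1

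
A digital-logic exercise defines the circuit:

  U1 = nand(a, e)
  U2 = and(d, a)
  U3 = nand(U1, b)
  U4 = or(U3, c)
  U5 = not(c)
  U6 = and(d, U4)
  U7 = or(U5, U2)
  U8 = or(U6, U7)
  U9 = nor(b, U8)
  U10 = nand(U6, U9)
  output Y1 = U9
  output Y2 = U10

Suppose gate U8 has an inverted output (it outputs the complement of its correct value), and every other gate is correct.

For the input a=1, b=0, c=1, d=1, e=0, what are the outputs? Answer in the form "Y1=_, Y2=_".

Y1=1, Y2=0

Propagate with U8 forced: U1=1, U2=1, U3=1, U4=1, U5=0, U6=1, U7=1, U8=0 [inverted output], U9=1, U10=0.
So the outputs are Y1=1, Y2=0. (Without the fault they would be Y1=0, Y2=1.)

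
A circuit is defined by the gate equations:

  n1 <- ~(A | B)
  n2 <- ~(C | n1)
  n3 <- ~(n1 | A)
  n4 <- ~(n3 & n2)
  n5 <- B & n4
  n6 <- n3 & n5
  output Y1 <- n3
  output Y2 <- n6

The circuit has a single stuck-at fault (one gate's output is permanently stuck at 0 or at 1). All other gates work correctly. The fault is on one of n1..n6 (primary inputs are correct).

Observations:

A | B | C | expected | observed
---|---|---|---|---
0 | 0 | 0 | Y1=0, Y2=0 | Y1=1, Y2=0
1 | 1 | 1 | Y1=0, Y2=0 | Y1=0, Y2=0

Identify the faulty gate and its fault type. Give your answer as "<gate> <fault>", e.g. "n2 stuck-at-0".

Fault-free values for test 1 (A=0, B=0, C=0): n1=1, n2=0, n3=0, n4=1, n5=0, n6=0, giving Y1=0, Y2=0. Observed Y1=1, Y2=0.
Test 1: faults giving observed Y1=1, Y2=0 are {n1 stuck-at-0, n3 stuck-at-1}.
Test 2 (A=1, B=1, C=1): fault-free n1=0, n2=0, n3=0, n4=1, n5=1, n6=0 → Y1=0, Y2=0; observed Y1=0, Y2=0. Eliminates n3 stuck-at-1.
Only n1 stuck-at-0 is consistent with every test.

n1 stuck-at-0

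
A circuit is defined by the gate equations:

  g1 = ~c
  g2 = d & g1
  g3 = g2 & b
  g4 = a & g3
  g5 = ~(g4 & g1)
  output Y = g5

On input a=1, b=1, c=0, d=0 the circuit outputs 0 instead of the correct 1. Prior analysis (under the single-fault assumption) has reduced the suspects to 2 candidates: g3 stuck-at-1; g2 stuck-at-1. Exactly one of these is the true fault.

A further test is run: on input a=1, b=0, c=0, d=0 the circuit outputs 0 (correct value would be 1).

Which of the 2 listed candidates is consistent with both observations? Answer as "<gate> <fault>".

g3 stuck-at-1

Evaluate each candidate on input a=1, b=0, c=0, d=0:
  g3 stuck-at-1: g1=1, g2=0, g3=1 [stuck-at-1], g4=1, g5=0 → 0 — matches
  g2 stuck-at-1: g1=1, g2=1 [stuck-at-1], g3=0, g4=0, g5=1 → 1 — eliminated
Only g3 stuck-at-1 reproduces the observed 0.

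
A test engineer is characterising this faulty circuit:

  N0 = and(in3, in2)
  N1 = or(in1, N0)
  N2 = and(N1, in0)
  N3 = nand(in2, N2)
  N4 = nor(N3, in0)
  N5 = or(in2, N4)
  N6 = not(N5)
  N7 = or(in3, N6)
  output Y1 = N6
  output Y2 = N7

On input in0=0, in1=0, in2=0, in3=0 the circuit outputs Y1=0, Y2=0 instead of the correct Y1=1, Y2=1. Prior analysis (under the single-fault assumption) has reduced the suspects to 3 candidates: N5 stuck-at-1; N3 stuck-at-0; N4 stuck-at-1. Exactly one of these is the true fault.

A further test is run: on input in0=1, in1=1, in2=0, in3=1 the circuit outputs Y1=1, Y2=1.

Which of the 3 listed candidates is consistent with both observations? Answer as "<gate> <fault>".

N3 stuck-at-0

Evaluate each candidate on input in0=1, in1=1, in2=0, in3=1:
  N5 stuck-at-1: N0=0, N1=1, N2=1, N3=1, N4=0, N5=1 [stuck-at-1], N6=0, N7=1 → Y1=0, Y2=1 — eliminated
  N3 stuck-at-0: N0=0, N1=1, N2=1, N3=0 [stuck-at-0], N4=0, N5=0, N6=1, N7=1 → Y1=1, Y2=1 — matches
  N4 stuck-at-1: N0=0, N1=1, N2=1, N3=1, N4=1 [stuck-at-1], N5=1, N6=0, N7=1 → Y1=0, Y2=1 — eliminated
Only N3 stuck-at-0 reproduces the observed Y1=1, Y2=1.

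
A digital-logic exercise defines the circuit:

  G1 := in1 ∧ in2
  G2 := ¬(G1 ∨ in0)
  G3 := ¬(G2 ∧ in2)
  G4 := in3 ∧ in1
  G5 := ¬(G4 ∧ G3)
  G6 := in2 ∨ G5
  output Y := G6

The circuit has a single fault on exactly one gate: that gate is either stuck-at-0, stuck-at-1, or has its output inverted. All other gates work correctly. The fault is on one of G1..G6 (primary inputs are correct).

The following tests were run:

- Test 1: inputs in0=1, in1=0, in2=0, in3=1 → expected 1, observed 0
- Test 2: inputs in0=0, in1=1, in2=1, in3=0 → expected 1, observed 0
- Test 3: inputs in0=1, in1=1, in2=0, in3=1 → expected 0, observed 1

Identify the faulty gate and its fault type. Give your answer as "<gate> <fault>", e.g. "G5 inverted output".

Fault-free values for test 1 (in0=1, in1=0, in2=0, in3=1): G1=0, G2=0, G3=1, G4=0, G5=1, G6=1, giving Y=1. Observed 0.
Test 1: faults giving observed 0 are {G4 stuck-at-1, G4 inverted output, G5 stuck-at-0, G5 inverted output, G6 stuck-at-0, G6 inverted output}.
Test 2 (in0=0, in1=1, in2=1, in3=0): fault-free G1=1, G2=0, G3=1, G4=0, G5=1, G6=1 → 1; observed 0. Eliminates G4 stuck-at-1, G4 inverted output, G5 stuck-at-0, G5 inverted output.
Test 3 (in0=1, in1=1, in2=0, in3=1): fault-free G1=0, G2=0, G3=1, G4=1, G5=0, G6=0 → 0; observed 1. Eliminates G6 stuck-at-0.
Only G6 inverted output is consistent with every test.

G6 inverted output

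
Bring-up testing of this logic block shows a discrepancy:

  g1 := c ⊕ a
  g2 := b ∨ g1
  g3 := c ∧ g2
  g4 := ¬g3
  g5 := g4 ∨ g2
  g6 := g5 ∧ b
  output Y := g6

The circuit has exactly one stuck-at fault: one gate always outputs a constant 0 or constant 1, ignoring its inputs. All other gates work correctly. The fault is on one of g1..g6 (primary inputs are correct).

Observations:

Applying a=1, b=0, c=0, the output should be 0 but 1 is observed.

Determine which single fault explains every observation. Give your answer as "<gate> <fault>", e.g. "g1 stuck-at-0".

g6 stuck-at-1

Fault-free values for test 1 (a=1, b=0, c=0): g1=1, g2=1, g3=0, g4=1, g5=1, g6=0, giving Y=0. Observed 1.
Test 1: faults giving observed 1 are {g6 stuck-at-1}.
Only g6 stuck-at-1 is consistent with every test.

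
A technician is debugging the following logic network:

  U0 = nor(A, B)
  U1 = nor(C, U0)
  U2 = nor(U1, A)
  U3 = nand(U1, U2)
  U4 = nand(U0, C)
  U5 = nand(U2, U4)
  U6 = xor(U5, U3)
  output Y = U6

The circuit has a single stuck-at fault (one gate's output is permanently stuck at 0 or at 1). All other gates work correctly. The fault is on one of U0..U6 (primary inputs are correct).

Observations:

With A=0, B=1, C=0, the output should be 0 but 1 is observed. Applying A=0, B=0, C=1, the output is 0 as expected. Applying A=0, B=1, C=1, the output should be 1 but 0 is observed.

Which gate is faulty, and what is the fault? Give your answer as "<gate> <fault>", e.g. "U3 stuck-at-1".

Fault-free values for test 1 (A=0, B=1, C=0): U0=0, U1=1, U2=0, U3=1, U4=1, U5=1, U6=0, giving Y=0. Observed 1.
Test 1: faults giving observed 1 are {U0 stuck-at-1, U1 stuck-at-0, U3 stuck-at-0, U5 stuck-at-0, U6 stuck-at-1}.
Test 2 (A=0, B=0, C=1): fault-free U0=1, U1=0, U2=1, U3=1, U4=0, U5=1, U6=0 → 0; observed 0. Eliminates U3 stuck-at-0, U5 stuck-at-0, U6 stuck-at-1.
Test 3 (A=0, B=1, C=1): fault-free U0=0, U1=0, U2=1, U3=1, U4=1, U5=0, U6=1 → 1; observed 0. Eliminates U1 stuck-at-0.
Only U0 stuck-at-1 is consistent with every test.

U0 stuck-at-1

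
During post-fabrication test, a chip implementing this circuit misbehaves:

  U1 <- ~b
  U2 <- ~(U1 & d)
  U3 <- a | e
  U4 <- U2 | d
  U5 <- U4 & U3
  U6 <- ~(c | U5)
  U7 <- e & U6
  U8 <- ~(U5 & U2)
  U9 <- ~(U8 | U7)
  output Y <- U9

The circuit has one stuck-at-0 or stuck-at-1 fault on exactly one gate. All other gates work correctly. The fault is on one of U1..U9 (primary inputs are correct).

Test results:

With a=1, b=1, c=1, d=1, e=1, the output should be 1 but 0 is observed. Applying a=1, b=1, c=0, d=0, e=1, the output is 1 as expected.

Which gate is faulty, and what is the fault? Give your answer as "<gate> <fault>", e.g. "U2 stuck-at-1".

Fault-free values for test 1 (a=1, b=1, c=1, d=1, e=1): U1=0, U2=1, U3=1, U4=1, U5=1, U6=0, U7=0, U8=0, U9=1, giving Y=1. Observed 0.
Test 1: faults giving observed 0 are {U1 stuck-at-1, U2 stuck-at-0, U3 stuck-at-0, U4 stuck-at-0, U5 stuck-at-0, U6 stuck-at-1, U7 stuck-at-1, U8 stuck-at-1, U9 stuck-at-0}.
Test 2 (a=1, b=1, c=0, d=0, e=1): fault-free U1=0, U2=1, U3=1, U4=1, U5=1, U6=0, U7=0, U8=0, U9=1 → 1; observed 1. Eliminates U2 stuck-at-0, U3 stuck-at-0, U4 stuck-at-0, U5 stuck-at-0, U6 stuck-at-1, U7 stuck-at-1, U8 stuck-at-1, U9 stuck-at-0.
Only U1 stuck-at-1 is consistent with every test.

U1 stuck-at-1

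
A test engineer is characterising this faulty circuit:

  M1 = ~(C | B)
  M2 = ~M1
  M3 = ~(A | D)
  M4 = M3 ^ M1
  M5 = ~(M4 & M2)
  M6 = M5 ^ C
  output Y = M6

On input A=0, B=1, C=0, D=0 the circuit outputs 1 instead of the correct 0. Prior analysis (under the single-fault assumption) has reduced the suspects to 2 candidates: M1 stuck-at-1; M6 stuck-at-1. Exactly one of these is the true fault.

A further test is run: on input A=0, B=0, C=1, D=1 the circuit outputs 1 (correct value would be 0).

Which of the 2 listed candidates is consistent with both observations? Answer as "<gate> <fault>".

M6 stuck-at-1

Evaluate each candidate on input A=0, B=0, C=1, D=1:
  M1 stuck-at-1: M1=1 [stuck-at-1], M2=0, M3=0, M4=1, M5=1, M6=0 → 0 — eliminated
  M6 stuck-at-1: M1=0, M2=1, M3=0, M4=0, M5=1, M6=1 [stuck-at-1] → 1 — matches
Only M6 stuck-at-1 reproduces the observed 1.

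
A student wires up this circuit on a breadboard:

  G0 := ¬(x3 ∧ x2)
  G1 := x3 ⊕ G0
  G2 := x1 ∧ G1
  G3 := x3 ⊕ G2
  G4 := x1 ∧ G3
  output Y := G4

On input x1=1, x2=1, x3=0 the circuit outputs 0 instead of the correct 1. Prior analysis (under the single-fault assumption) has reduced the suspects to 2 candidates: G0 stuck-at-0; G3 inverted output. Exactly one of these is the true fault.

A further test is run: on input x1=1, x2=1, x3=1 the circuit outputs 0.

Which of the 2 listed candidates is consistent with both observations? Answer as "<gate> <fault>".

Evaluate each candidate on input x1=1, x2=1, x3=1:
  G0 stuck-at-0: G0=0 [stuck-at-0], G1=1, G2=1, G3=0, G4=0 → 0 — matches
  G3 inverted output: G0=0, G1=1, G2=1, G3=1 [inverted output], G4=1 → 1 — eliminated
Only G0 stuck-at-0 reproduces the observed 0.

G0 stuck-at-0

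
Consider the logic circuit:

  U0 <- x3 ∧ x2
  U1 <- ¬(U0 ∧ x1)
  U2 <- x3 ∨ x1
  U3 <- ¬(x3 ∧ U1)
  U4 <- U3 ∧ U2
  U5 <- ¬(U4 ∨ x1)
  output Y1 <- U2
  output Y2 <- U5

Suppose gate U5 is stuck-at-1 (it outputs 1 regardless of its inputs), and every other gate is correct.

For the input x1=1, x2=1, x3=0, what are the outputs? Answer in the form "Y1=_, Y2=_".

Y1=1, Y2=1

Propagate with U5 forced: U0=0, U1=1, U2=1, U3=1, U4=1, U5=1 [stuck-at-1].
So the outputs are Y1=1, Y2=1. (Without the fault they would be Y1=1, Y2=0.)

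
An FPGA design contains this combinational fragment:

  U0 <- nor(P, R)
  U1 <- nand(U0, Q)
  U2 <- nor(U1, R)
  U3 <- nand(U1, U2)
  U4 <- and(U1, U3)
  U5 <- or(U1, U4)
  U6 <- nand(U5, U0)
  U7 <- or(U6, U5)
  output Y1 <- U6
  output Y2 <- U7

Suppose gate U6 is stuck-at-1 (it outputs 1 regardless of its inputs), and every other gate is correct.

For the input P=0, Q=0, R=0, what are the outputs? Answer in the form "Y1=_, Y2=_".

Y1=1, Y2=1

Propagate with U6 forced: U0=1, U1=1, U2=0, U3=1, U4=1, U5=1, U6=1 [stuck-at-1], U7=1.
So the outputs are Y1=1, Y2=1. (Without the fault they would be Y1=0, Y2=1.)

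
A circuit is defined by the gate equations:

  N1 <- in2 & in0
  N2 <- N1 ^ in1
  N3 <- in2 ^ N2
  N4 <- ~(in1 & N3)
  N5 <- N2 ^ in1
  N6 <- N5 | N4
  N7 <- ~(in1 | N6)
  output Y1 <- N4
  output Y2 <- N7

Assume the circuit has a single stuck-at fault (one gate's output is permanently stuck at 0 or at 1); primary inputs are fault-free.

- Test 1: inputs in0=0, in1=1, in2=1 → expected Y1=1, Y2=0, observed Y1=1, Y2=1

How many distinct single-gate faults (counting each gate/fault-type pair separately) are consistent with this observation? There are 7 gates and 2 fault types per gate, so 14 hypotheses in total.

Fault-free: N1=0, N2=1, N3=0, N4=1, N5=0, N6=1, N7=0 → Y1=1, Y2=0. Observed Y1=1, Y2=1.
  N1 stuck-at-0: output Y1=1, Y2=0 ✗
  N1 stuck-at-1: output Y1=0, Y2=0 ✗
  N2 stuck-at-0: output Y1=0, Y2=0 ✗
  N2 stuck-at-1: output Y1=1, Y2=0 ✗
  N3 stuck-at-0: output Y1=1, Y2=0 ✗
  N3 stuck-at-1: output Y1=0, Y2=0 ✗
  N4 stuck-at-0: output Y1=0, Y2=0 ✗
  N4 stuck-at-1: output Y1=1, Y2=0 ✗
  N5 stuck-at-0: output Y1=1, Y2=0 ✗
  N5 stuck-at-1: output Y1=1, Y2=0 ✗
  N6 stuck-at-0: output Y1=1, Y2=0 ✗
  N6 stuck-at-1: output Y1=1, Y2=0 ✗
  N7 stuck-at-0: output Y1=1, Y2=0 ✗
  N7 stuck-at-1: output Y1=1, Y2=1 ✓
Consistent faults: {N7 stuck-at-1} — 1 in all.

1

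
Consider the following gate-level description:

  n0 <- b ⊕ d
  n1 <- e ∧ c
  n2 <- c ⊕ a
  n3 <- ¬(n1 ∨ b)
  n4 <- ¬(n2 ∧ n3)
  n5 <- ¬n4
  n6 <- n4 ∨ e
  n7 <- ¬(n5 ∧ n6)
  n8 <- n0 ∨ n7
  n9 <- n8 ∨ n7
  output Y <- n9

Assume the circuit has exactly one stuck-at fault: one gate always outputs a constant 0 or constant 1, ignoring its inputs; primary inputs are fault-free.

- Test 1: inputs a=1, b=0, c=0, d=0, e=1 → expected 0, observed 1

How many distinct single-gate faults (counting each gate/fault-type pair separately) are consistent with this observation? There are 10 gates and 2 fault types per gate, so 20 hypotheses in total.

Fault-free: n0=0, n1=0, n2=1, n3=1, n4=0, n5=1, n6=1, n7=0, n8=0, n9=0 → 0. Observed 1.
  n0: stuck-at-1 ✓; others ✗
  n1: stuck-at-1 ✓; others ✗
  n2: stuck-at-0 ✓; others ✗
  n3: stuck-at-0 ✓; others ✗
  n4: stuck-at-1 ✓; others ✗
  n5: stuck-at-0 ✓; others ✗
  n6: stuck-at-0 ✓; others ✗
  n7: stuck-at-1 ✓; others ✗
  n8: stuck-at-1 ✓; others ✗
  n9: stuck-at-1 ✓; others ✗
Consistent faults: {n0 stuck-at-1, n1 stuck-at-1, n2 stuck-at-0, n3 stuck-at-0, n4 stuck-at-1, n5 stuck-at-0, n6 stuck-at-0, n7 stuck-at-1, n8 stuck-at-1, n9 stuck-at-1} — 10 in all.

10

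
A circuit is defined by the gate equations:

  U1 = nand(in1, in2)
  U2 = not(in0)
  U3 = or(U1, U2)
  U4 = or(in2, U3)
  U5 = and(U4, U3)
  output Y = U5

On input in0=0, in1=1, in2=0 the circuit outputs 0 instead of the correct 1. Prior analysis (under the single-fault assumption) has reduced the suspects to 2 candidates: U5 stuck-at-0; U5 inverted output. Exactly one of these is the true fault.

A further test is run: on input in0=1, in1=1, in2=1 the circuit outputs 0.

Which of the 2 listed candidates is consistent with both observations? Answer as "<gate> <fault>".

Evaluate each candidate on input in0=1, in1=1, in2=1:
  U5 stuck-at-0: U1=0, U2=0, U3=0, U4=1, U5=0 [stuck-at-0] → 0 — matches
  U5 inverted output: U1=0, U2=0, U3=0, U4=1, U5=1 [inverted output] → 1 — eliminated
Only U5 stuck-at-0 reproduces the observed 0.

U5 stuck-at-0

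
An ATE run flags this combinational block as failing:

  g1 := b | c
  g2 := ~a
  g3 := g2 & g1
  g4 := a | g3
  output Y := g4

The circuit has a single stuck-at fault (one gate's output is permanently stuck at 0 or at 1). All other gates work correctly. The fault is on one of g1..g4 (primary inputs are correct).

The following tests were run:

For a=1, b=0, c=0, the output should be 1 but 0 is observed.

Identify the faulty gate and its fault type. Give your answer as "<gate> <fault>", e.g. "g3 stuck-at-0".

g4 stuck-at-0

Fault-free values for test 1 (a=1, b=0, c=0): g1=0, g2=0, g3=0, g4=1, giving Y=1. Observed 0.
Test 1: faults giving observed 0 are {g4 stuck-at-0}.
Only g4 stuck-at-0 is consistent with every test.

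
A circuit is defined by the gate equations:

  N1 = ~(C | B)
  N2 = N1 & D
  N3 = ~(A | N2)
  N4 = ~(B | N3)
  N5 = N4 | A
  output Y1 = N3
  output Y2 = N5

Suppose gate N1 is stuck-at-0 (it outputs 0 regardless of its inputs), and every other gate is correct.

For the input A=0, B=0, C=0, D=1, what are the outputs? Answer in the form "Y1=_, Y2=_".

Y1=1, Y2=0

Propagate with N1 forced: N1=0 [stuck-at-0], N2=0, N3=1, N4=0, N5=0.
So the outputs are Y1=1, Y2=0. (Without the fault they would be Y1=0, Y2=1.)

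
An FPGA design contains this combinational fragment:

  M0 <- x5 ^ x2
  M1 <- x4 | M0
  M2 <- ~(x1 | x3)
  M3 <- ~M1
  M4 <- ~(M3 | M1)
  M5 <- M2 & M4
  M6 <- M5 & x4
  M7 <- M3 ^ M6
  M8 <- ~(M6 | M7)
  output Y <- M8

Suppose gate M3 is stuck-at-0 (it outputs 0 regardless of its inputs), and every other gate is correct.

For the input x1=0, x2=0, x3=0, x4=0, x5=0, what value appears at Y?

1

Propagate with M3 forced: M0=0, M1=0, M2=1, M3=0 [stuck-at-0], M4=1, M5=1, M6=0, M7=0, M8=1.
So Y = 1. (Without the fault it would be 0.)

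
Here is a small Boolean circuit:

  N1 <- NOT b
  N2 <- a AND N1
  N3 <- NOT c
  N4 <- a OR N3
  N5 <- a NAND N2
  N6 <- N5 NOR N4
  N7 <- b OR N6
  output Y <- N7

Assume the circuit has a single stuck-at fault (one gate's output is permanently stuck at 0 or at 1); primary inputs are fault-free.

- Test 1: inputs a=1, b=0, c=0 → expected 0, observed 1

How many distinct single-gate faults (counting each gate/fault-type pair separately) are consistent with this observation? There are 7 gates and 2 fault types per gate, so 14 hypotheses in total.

3

Fault-free: N1=1, N2=1, N3=1, N4=1, N5=0, N6=0, N7=0 → 0. Observed 1.
  N1 stuck-at-0: output 0 ✗
  N1 stuck-at-1: output 0 ✗
  N2 stuck-at-0: output 0 ✗
  N2 stuck-at-1: output 0 ✗
  N3 stuck-at-0: output 0 ✗
  N3 stuck-at-1: output 0 ✗
  N4 stuck-at-0: output 1 ✓
  N4 stuck-at-1: output 0 ✗
  N5 stuck-at-0: output 0 ✗
  N5 stuck-at-1: output 0 ✗
  N6 stuck-at-0: output 0 ✗
  N6 stuck-at-1: output 1 ✓
  N7 stuck-at-0: output 0 ✗
  N7 stuck-at-1: output 1 ✓
Consistent faults: {N4 stuck-at-0, N6 stuck-at-1, N7 stuck-at-1} — 3 in all.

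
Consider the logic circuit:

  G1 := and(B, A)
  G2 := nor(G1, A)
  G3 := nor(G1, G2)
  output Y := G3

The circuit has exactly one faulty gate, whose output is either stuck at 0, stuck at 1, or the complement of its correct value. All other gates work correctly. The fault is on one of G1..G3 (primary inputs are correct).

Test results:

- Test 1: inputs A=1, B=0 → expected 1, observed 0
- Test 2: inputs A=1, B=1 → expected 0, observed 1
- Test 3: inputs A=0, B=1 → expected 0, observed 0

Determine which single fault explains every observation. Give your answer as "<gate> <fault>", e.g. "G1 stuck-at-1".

G1 inverted output

Fault-free values for test 1 (A=1, B=0): G1=0, G2=0, G3=1, giving Y=1. Observed 0.
Test 1: faults giving observed 0 are {G1 stuck-at-1, G1 inverted output, G2 stuck-at-1, G2 inverted output, G3 stuck-at-0, G3 inverted output}.
Test 2 (A=1, B=1): fault-free G1=1, G2=0, G3=0 → 0; observed 1. Eliminates G1 stuck-at-1, G2 stuck-at-1, G2 inverted output, G3 stuck-at-0.
Test 3 (A=0, B=1): fault-free G1=0, G2=1, G3=0 → 0; observed 0. Eliminates G3 inverted output.
Only G1 inverted output is consistent with every test.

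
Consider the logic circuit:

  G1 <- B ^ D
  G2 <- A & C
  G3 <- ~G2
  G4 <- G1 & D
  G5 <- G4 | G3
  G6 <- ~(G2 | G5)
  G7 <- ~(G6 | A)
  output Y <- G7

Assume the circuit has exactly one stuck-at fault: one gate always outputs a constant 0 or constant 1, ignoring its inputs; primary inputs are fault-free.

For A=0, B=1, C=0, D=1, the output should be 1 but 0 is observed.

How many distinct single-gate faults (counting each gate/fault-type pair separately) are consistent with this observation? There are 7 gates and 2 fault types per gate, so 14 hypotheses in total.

Fault-free: G1=0, G2=0, G3=1, G4=0, G5=1, G6=0, G7=1 → 1. Observed 0.
  G1 stuck-at-0: output 1 ✗
  G1 stuck-at-1: output 1 ✗
  G2 stuck-at-0: output 1 ✗
  G2 stuck-at-1: output 1 ✗
  G3 stuck-at-0: output 0 ✓
  G3 stuck-at-1: output 1 ✗
  G4 stuck-at-0: output 1 ✗
  G4 stuck-at-1: output 1 ✗
  G5 stuck-at-0: output 0 ✓
  G5 stuck-at-1: output 1 ✗
  G6 stuck-at-0: output 1 ✗
  G6 stuck-at-1: output 0 ✓
  G7 stuck-at-0: output 0 ✓
  G7 stuck-at-1: output 1 ✗
Consistent faults: {G3 stuck-at-0, G5 stuck-at-0, G6 stuck-at-1, G7 stuck-at-0} — 4 in all.

4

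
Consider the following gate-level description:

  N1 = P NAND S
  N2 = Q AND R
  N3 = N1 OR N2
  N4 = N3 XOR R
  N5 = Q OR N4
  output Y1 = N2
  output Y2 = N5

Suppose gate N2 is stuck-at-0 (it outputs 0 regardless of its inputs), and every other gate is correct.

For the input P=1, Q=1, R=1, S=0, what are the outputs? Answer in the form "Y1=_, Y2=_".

Y1=0, Y2=1

Propagate with N2 forced: N1=1, N2=0 [stuck-at-0], N3=1, N4=0, N5=1.
So the outputs are Y1=0, Y2=1. (Without the fault they would be Y1=1, Y2=1.)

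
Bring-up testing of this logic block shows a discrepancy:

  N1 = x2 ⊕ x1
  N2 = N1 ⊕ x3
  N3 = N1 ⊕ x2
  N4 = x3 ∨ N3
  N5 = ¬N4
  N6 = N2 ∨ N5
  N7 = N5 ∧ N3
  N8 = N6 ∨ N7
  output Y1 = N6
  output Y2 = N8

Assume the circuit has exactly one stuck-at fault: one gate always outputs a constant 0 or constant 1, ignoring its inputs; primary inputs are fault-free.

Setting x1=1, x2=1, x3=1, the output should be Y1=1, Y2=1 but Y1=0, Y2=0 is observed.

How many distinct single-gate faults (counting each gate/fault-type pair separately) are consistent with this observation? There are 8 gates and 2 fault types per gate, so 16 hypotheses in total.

3

Fault-free: N1=0, N2=1, N3=1, N4=1, N5=0, N6=1, N7=0, N8=1 → Y1=1, Y2=1. Observed Y1=0, Y2=0.
  N1: stuck-at-1 ✓; others ✗
  N2: stuck-at-0 ✓; others ✗
  N3: none of the 2 fault types match ✗
  N4: none of the 2 fault types match ✗
  N5: none of the 2 fault types match ✗
  N6: stuck-at-0 ✓; others ✗
  N7: none of the 2 fault types match ✗
  N8: none of the 2 fault types match ✗
Consistent faults: {N1 stuck-at-1, N2 stuck-at-0, N6 stuck-at-0} — 3 in all.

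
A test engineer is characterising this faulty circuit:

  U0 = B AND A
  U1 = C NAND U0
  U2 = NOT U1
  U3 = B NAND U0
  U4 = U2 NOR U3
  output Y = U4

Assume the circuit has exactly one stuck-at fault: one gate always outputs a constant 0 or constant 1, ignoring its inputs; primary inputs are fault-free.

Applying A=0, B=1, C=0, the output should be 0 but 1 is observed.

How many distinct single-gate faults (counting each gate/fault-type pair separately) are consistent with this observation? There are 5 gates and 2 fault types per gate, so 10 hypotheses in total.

3

Fault-free: U0=0, U1=1, U2=0, U3=1, U4=0 → 0. Observed 1.
  U0 stuck-at-0: output 0 ✗
  U0 stuck-at-1: output 1 ✓
  U1 stuck-at-0: output 0 ✗
  U1 stuck-at-1: output 0 ✗
  U2 stuck-at-0: output 0 ✗
  U2 stuck-at-1: output 0 ✗
  U3 stuck-at-0: output 1 ✓
  U3 stuck-at-1: output 0 ✗
  U4 stuck-at-0: output 0 ✗
  U4 stuck-at-1: output 1 ✓
Consistent faults: {U0 stuck-at-1, U3 stuck-at-0, U4 stuck-at-1} — 3 in all.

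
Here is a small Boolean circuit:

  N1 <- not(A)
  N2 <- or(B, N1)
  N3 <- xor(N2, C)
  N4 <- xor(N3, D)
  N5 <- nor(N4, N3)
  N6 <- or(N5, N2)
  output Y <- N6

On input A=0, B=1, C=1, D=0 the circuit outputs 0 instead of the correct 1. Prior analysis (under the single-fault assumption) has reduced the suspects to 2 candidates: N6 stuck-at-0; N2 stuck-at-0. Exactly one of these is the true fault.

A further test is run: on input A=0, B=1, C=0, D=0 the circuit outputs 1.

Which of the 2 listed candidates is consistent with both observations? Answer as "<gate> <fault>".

N2 stuck-at-0

Evaluate each candidate on input A=0, B=1, C=0, D=0:
  N6 stuck-at-0: N1=1, N2=1, N3=1, N4=1, N5=0, N6=0 [stuck-at-0] → 0 — eliminated
  N2 stuck-at-0: N1=1, N2=0 [stuck-at-0], N3=0, N4=0, N5=1, N6=1 → 1 — matches
Only N2 stuck-at-0 reproduces the observed 1.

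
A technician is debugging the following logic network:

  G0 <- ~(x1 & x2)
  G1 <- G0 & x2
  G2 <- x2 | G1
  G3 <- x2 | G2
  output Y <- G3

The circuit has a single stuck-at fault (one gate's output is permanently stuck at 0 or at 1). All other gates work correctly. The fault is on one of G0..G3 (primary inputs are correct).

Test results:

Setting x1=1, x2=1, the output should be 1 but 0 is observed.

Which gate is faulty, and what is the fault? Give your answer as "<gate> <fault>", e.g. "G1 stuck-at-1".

G3 stuck-at-0

Fault-free values for test 1 (x1=1, x2=1): G0=0, G1=0, G2=1, G3=1, giving Y=1. Observed 0.
Test 1: faults giving observed 0 are {G3 stuck-at-0}.
Only G3 stuck-at-0 is consistent with every test.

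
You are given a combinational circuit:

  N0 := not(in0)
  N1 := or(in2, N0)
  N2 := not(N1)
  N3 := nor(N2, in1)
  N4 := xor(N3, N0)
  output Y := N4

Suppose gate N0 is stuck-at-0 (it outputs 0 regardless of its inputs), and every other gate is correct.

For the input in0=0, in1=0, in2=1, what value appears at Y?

1

Propagate with N0 forced: N0=0 [stuck-at-0], N1=1, N2=0, N3=1, N4=1.
So Y = 1. (Without the fault it would be 0.)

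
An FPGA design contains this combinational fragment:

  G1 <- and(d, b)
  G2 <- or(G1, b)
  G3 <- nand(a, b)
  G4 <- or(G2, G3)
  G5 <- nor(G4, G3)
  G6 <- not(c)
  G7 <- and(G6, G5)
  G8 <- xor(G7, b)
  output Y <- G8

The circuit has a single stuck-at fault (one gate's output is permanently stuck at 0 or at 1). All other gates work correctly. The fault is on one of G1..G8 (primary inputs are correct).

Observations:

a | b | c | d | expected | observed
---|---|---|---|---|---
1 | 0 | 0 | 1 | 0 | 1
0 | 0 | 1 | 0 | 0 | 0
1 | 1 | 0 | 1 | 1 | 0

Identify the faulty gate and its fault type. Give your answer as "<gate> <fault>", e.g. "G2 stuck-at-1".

Fault-free values for test 1 (a=1, b=0, c=0, d=1): G1=0, G2=0, G3=1, G4=1, G5=0, G6=1, G7=0, G8=0, giving Y=0. Observed 1.
Test 1: faults giving observed 1 are {G3 stuck-at-0, G5 stuck-at-1, G7 stuck-at-1, G8 stuck-at-1}.
Test 2 (a=0, b=0, c=1, d=0): fault-free G1=0, G2=0, G3=1, G4=1, G5=0, G6=0, G7=0, G8=0 → 0; observed 0. Eliminates G7 stuck-at-1, G8 stuck-at-1.
Test 3 (a=1, b=1, c=0, d=1): fault-free G1=1, G2=1, G3=0, G4=1, G5=0, G6=1, G7=0, G8=1 → 1; observed 0. Eliminates G3 stuck-at-0.
Only G5 stuck-at-1 is consistent with every test.

G5 stuck-at-1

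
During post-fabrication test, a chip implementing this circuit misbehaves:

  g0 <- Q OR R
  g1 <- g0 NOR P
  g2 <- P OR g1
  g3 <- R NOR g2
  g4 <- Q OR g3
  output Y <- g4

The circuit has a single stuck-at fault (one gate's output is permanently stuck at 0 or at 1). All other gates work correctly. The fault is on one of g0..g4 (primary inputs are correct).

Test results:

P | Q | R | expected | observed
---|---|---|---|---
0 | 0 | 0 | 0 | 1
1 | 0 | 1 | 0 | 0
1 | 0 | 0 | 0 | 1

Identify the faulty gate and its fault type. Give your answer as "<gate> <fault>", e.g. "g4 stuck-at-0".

g2 stuck-at-0

Fault-free values for test 1 (P=0, Q=0, R=0): g0=0, g1=1, g2=1, g3=0, g4=0, giving Y=0. Observed 1.
Test 1: faults giving observed 1 are {g0 stuck-at-1, g1 stuck-at-0, g2 stuck-at-0, g3 stuck-at-1, g4 stuck-at-1}.
Test 2 (P=1, Q=0, R=1): fault-free g0=1, g1=0, g2=1, g3=0, g4=0 → 0; observed 0. Eliminates g3 stuck-at-1, g4 stuck-at-1.
Test 3 (P=1, Q=0, R=0): fault-free g0=0, g1=0, g2=1, g3=0, g4=0 → 0; observed 1. Eliminates g0 stuck-at-1, g1 stuck-at-0.
Only g2 stuck-at-0 is consistent with every test.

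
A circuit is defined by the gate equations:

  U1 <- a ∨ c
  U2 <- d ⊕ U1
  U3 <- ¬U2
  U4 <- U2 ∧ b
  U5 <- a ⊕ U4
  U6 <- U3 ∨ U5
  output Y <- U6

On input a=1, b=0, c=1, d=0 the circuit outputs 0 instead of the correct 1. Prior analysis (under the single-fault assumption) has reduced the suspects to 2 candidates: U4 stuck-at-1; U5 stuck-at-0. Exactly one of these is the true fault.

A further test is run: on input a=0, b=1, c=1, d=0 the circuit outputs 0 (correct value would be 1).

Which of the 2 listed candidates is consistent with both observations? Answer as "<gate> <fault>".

U5 stuck-at-0

Evaluate each candidate on input a=0, b=1, c=1, d=0:
  U4 stuck-at-1: U1=1, U2=1, U3=0, U4=1 [stuck-at-1], U5=1, U6=1 → 1 — eliminated
  U5 stuck-at-0: U1=1, U2=1, U3=0, U4=1, U5=0 [stuck-at-0], U6=0 → 0 — matches
Only U5 stuck-at-0 reproduces the observed 0.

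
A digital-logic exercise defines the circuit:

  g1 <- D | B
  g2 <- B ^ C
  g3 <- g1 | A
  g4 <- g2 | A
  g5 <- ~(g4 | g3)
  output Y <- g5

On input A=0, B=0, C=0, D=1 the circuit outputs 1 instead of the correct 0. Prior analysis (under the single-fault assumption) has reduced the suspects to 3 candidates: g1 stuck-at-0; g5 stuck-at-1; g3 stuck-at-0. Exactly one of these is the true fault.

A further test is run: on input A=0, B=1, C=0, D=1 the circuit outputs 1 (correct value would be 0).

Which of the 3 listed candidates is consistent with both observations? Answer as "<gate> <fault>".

g5 stuck-at-1

Evaluate each candidate on input A=0, B=1, C=0, D=1:
  g1 stuck-at-0: g1=0 [stuck-at-0], g2=1, g3=0, g4=1, g5=0 → 0 — eliminated
  g5 stuck-at-1: g1=1, g2=1, g3=1, g4=1, g5=1 [stuck-at-1] → 1 — matches
  g3 stuck-at-0: g1=1, g2=1, g3=0 [stuck-at-0], g4=1, g5=0 → 0 — eliminated
Only g5 stuck-at-1 reproduces the observed 1.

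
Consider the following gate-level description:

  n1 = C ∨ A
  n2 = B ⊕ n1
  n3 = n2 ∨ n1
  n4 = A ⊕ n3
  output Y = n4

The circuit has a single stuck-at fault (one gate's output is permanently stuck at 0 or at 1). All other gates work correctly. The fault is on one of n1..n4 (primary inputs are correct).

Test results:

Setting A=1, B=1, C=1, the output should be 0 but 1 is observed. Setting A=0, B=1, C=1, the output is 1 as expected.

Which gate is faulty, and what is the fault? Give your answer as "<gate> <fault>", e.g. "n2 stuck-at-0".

Fault-free values for test 1 (A=1, B=1, C=1): n1=1, n2=0, n3=1, n4=0, giving Y=0. Observed 1.
Test 1: faults giving observed 1 are {n3 stuck-at-0, n4 stuck-at-1}.
Test 2 (A=0, B=1, C=1): fault-free n1=1, n2=0, n3=1, n4=1 → 1; observed 1. Eliminates n3 stuck-at-0.
Only n4 stuck-at-1 is consistent with every test.

n4 stuck-at-1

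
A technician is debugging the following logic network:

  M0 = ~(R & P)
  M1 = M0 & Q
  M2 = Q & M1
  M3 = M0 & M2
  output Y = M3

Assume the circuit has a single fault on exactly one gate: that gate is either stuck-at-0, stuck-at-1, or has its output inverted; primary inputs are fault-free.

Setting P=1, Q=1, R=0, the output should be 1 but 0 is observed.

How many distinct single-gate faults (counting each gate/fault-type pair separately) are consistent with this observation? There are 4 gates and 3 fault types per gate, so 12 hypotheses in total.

8

Fault-free: M0=1, M1=1, M2=1, M3=1 → 1. Observed 0.
  M0 stuck-at-0: output 0 ✓
  M0 stuck-at-1: output 1 ✗
  M0 inverted output: output 0 ✓
  M1 stuck-at-0: output 0 ✓
  M1 stuck-at-1: output 1 ✗
  M1 inverted output: output 0 ✓
  M2 stuck-at-0: output 0 ✓
  M2 stuck-at-1: output 1 ✗
  M2 inverted output: output 0 ✓
  M3 stuck-at-0: output 0 ✓
  M3 stuck-at-1: output 1 ✗
  M3 inverted output: output 0 ✓
Consistent faults: {M0 stuck-at-0, M0 inverted output, M1 stuck-at-0, M1 inverted output, M2 stuck-at-0, M2 inverted output, M3 stuck-at-0, M3 inverted output} — 8 in all.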